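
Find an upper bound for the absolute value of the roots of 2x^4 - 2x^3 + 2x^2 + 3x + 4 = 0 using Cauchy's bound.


Cauchy's bound: all roots r satisfy |r| <= 1 + max(|a_i/a_n|) for i = 0,...,n-1
where a_n is the leading coefficient.

Coefficients: [2, -2, 2, 3, 4]
Leading coefficient a_n = 2
Ratios |a_i/a_n|: 1, 1, 3/2, 2
Maximum ratio: 2
Cauchy's bound: |r| <= 1 + 2 = 3

Upper bound = 3


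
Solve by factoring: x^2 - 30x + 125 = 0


We need two numbers that multiply to 125 and add to -30.
Those numbers are -25 and -5 (since (-25) * (-5) = 125 and (-25) + (-5) = -30).
So x^2 - 30x + 125 = (x - 25)(x - 5) = 0
Setting each factor to zero: x = 25 or x = 5

x = 5, x = 25


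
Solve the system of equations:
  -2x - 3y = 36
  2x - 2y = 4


Using Cramer's rule:
Determinant D = (-2)(-2) - (2)(-3) = 4 + 6 = 10
Dx = (36)(-2) - (4)(-3) = -72 + 12 = -60
Dy = (-2)(4) - (2)(36) = -8 - 72 = -80
x = Dx/D = -60/10 = -6
y = Dy/D = -80/10 = -8

x = -6, y = -8


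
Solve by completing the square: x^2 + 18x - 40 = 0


Start: x^2 + 18x - 40 = 0
Move constant: x^2 + 18x = 40
Half of 18 is 9, squared is 81
Add 81 to both sides: x^2 + 18x + 81 = 121
(x + 9)^2 = 121
x + 9 = ±11
x = -9 + 11 = 2 or x = -9 - 11 = -20

x = -20, x = 2


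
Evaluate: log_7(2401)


We need the exponent such that 7^? = 2401
7^4 = 2401
Therefore log_7(2401) = 4

4


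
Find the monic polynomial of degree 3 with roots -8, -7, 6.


A monic polynomial with roots -8, -7, 6 is:
p(x) = (x + 8)(x + 7)(x - 6)
After multiplying by (x + 8): x + 8
After multiplying by (x + 7): x^2 + 15x + 56
After multiplying by (x - 6): x^3 + 9x^2 - 34x - 336

x^3 + 9x^2 - 34x - 336


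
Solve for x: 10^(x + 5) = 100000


Express both sides with the same base.
100000 = 10^5
Since the bases match, equate exponents: x + 5 = 5
So x = 5 - (5) = 0

x = 0


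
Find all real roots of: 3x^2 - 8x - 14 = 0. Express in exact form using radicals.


Using the quadratic formula: x = (-b ± sqrt(b^2 - 4ac)) / (2a)
Here a = 3, b = -8, c = -14
Discriminant = b^2 - 4ac = (-8)^2 - 4(3)(-14) = 64 + 168 = 232
Since discriminant = 232 > 0, there are two real roots.
x = (8 ± 2*sqrt(58)) / 6
Simplifying: x = (4 ± sqrt(58)) / 3
Numerically: x ≈ 3.8719 or x ≈ -1.2053

x = (4 + sqrt(58)) / 3 or x = (4 - sqrt(58)) / 3


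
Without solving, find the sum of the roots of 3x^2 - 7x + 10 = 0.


By Vieta's formulas for ax^2 + bx + c = 0:
  Sum of roots = -b/a
  Product of roots = c/a

Here a = 3, b = -7, c = 10
Sum = -(-7)/3 = 7/3
Product = 10/3 = 10/3

Sum = 7/3


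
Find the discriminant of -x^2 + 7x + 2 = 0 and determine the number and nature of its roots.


For ax^2 + bx + c = 0, discriminant D = b^2 - 4ac
Here a = -1, b = 7, c = 2
D = (7)^2 - 4(-1)(2) = 49 + 8 = 57

D = 57 > 0 but not a perfect square
The equation has 2 distinct real irrational roots.

Discriminant = 57, 2 distinct real irrational roots


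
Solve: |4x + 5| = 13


An absolute value equation |expr| = 13 gives two cases:
Case 1: 4x + 5 = 13
  4x = 8, so x = 2
Case 2: 4x + 5 = -13
  4x = -18, so x = -9/2

x = -9/2, x = 2


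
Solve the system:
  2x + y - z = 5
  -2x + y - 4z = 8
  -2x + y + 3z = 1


Using Cramer's rule. Expand each determinant along the first row.
D  = 2*[1*3 - (-4)*1] - 1*[(-2)*3 - (-4)*(-2)] + (-1)*[(-2)*1 - 1*(-2)]
  = 2*(7) - 1*(-14) + (-1)*(0) = 28
Dx = 5*[1*3 - (-4)*1] - 1*[8*3 - (-4)*1] + (-1)*[8*1 - 1*1]
  = 5*(7) - 1*(28) + (-1)*(7) = 0
Dy = 2*[8*3 - (-4)*1] - 5*[(-2)*3 - (-4)*(-2)] + (-1)*[(-2)*1 - 8*(-2)]
  = 2*(28) - 5*(-14) + (-1)*(14) = 112
Dz = 2*[1*1 - 8*1] - 1*[(-2)*1 - 8*(-2)] + 5*[(-2)*1 - 1*(-2)]
  = 2*(-7) - 1*(14) + 5*(0) = -28
x = Dx/D = 0/28 = 0, y = Dy/D = 112/28 = 4, z = Dz/D = -28/28 = -1
Check eq1: (2)(0) + (1)(4) + (-1)(-1) = 5 = 5 ✓
Check eq2: (-2)(0) + (1)(4) + (-4)(-1) = 8 = 8 ✓
Check eq3: (-2)(0) + (1)(4) + (3)(-1) = 1 = 1 ✓

x = 0, y = 4, z = -1


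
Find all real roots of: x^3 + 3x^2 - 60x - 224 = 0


Let p(x) = x^3 + 3x^2 - 60x - 224. By the rational root theorem (leading coefficient 1), any rational root is an integer divisor of 224: try ±1, ±2, ... in turn.
Test x = 1: value = -280 ≠ 0.
Test x = -1: value = -162 ≠ 0.
Test x = 2: value = -324 ≠ 0.
Test x = -2: value = -100 ≠ 0.
Test x = 4: value = -352 ≠ 0.
Test x = -4: value = 0 ✓, so (x + 4) is a factor.
Synthetic division by (x + 4): bring down 1; 1(-4) + 3 = -1; (-1)(-4) - 60 = -56; (-56)(-4) - 224 = 0 → quotient x^2 - x - 56, remainder 0.
Solve the quadratic x^2 - x - 56 = 0: discriminant = (-1)^2 - 4(1)(-56) = 1 + 224 = 225.
sqrt(225) = 15, so x = (1 ± 15)/2: x = 8 or x = -7.

x = -7, x = -4, x = 8


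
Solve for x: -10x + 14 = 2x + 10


Starting with: -10x + 14 = 2x + 10
Move all x terms to left: (-10 - 2)x = 10 - 14
Simplify: -12x = -4
Divide both sides by -12: x = 1/3

x = 1/3


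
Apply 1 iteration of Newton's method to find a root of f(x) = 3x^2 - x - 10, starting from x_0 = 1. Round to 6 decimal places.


Newton's method: x_(n+1) = x_n - f(x_n)/f'(x_n)
f(x) = 3x^2 - x - 10
f'(x) = 6x - 1

Iteration 1:
  f(1.000000) = -8.000000
  f'(1.000000) = 5.000000
  x_1 = 1.000000 - (-8.000000)/(5.000000) = 2.600000

x_1 = 2.600000


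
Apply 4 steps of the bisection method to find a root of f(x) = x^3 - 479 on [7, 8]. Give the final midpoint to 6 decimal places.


f(x) = x^3 - 479
f(7) = -136 < 0
f(8) = 33 > 0

Step 1: midpoint = (7.000000 + 8.000000)/2 = 7.500000
  f(7.500000) = -57.125000
  f(mid) < 0, so root is in [7.500000, 8.000000]

Step 2: midpoint = (7.500000 + 8.000000)/2 = 7.750000
  f(7.750000) = -13.515625
  f(mid) < 0, so root is in [7.750000, 8.000000]

Step 3: midpoint = (7.750000 + 8.000000)/2 = 7.875000
  f(7.875000) = 9.373047
  f(mid) > 0, so root is in [7.750000, 7.875000]

Step 4: midpoint = (7.750000 + 7.875000)/2 = 7.812500
  f(7.812500) = -2.162842
  f(mid) < 0, so root is in [7.812500, 7.875000]

midpoint = 7.812500


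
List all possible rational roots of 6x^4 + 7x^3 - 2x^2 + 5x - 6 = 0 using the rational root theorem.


Rational root theorem: possible roots are ±p/q where:
  p divides the constant term (-6): p ∈ {1, 2, 3, 6}
  q divides the leading coefficient (6): q ∈ {1, 2, 3, 6}

All possible rational roots: -6, -3, -2, -3/2, -1, -2/3, -1/2, -1/3, -1/6, 1/6, 1/3, 1/2, 2/3, 1, 3/2, 2, 3, 6

-6, -3, -2, -3/2, -1, -2/3, -1/2, -1/3, -1/6, 1/6, 1/3, 1/2, 2/3, 1, 3/2, 2, 3, 6


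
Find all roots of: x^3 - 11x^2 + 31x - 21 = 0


Let p(x) = x^3 - 11x^2 + 31x - 21. By the rational root theorem (leading coefficient 1), any rational root is an integer divisor of 21: try ±1, ±2, ... in turn.
Test x = 1: value = 0 ✓, so (x - 1) is a factor.
Synthetic division by (x - 1): bring down 1; 1(1) - 11 = -10; (-10)(1) + 31 = 21; 21(1) - 21 = 0 → quotient x^2 - 10x + 21, remainder 0.
Solve the quadratic x^2 - 10x + 21 = 0: discriminant = (-10)^2 - 4(1)(21) = 100 - 84 = 16.
sqrt(16) = 4, so x = (10 ± 4)/2: x = 7 or x = 3.
Collecting all roots found:

x = 1, x = 3, x = 7


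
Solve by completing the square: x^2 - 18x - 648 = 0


Start: x^2 - 18x - 648 = 0
Move constant: x^2 - 18x = 648
Half of -18 is -9, squared is 81
Add 81 to both sides: x^2 - 18x + 81 = 729
(x - 9)^2 = 729
x - 9 = ±27
x = 9 + 27 = 36 or x = 9 - 27 = -18

x = -18, x = 36


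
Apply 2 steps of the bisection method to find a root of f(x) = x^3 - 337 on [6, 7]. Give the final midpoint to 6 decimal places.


f(x) = x^3 - 337
f(6) = -121 < 0
f(7) = 6 > 0

Step 1: midpoint = (6.000000 + 7.000000)/2 = 6.500000
  f(6.500000) = -62.375000
  f(mid) < 0, so root is in [6.500000, 7.000000]

Step 2: midpoint = (6.500000 + 7.000000)/2 = 6.750000
  f(6.750000) = -29.453125
  f(mid) < 0, so root is in [6.750000, 7.000000]

midpoint = 6.750000


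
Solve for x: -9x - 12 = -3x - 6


Starting with: -9x - 12 = -3x - 6
Move all x terms to left: (-9 + 3)x = -6 + 12
Simplify: -6x = 6
Divide both sides by -6: x = -1

x = -1


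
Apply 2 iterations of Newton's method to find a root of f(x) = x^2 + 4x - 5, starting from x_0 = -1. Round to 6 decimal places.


Newton's method: x_(n+1) = x_n - f(x_n)/f'(x_n)
f(x) = x^2 + 4x - 5
f'(x) = 2x + 4

Iteration 1:
  f(-1.000000) = -8.000000
  f'(-1.000000) = 2.000000
  x_1 = -1.000000 - (-8.000000)/(2.000000) = 3.000000

Iteration 2:
  f(3.000000) = 16.000000
  f'(3.000000) = 10.000000
  x_2 = 3.000000 - (16.000000)/(10.000000) = 1.400000

x_2 = 1.400000


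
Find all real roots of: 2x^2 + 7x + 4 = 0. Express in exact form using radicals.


Using the quadratic formula: x = (-b ± sqrt(b^2 - 4ac)) / (2a)
Here a = 2, b = 7, c = 4
Discriminant = b^2 - 4ac = 7^2 - 4(2)(4) = 49 - 32 = 17
Since discriminant = 17 > 0, there are two real roots.
x = (-7 ± sqrt(17)) / 4
Numerically: x ≈ -0.7192 or x ≈ -2.7808

x = (-7 + sqrt(17)) / 4 or x = (-7 - sqrt(17)) / 4


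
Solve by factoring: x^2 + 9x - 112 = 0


We need two numbers that multiply to -112 and add to 9.
Those numbers are 16 and -7 (since 16 * (-7) = -112 and 16 + (-7) = 9).
So x^2 + 9x - 112 = (x + 16)(x - 7) = 0
Setting each factor to zero: x = -16 or x = 7

x = -16, x = 7


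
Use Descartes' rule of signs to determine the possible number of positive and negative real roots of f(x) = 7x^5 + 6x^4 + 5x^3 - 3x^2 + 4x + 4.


Descartes' rule of signs:

For positive roots, count sign changes in f(x) = 7x^5 + 6x^4 + 5x^3 - 3x^2 + 4x + 4:
Signs of coefficients: +, +, +, -, +, +
Number of sign changes: 2
Possible positive real roots: 2, 0

For negative roots, examine f(-x) = -7x^5 + 6x^4 - 5x^3 - 3x^2 - 4x + 4:
Signs of coefficients: -, +, -, -, -, +
Number of sign changes: 3
Possible negative real roots: 3, 1

Positive roots: 2 or 0; Negative roots: 3 or 1


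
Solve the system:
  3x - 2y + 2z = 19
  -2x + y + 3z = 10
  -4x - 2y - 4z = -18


Using Cramer's rule. Expand each determinant along the first row.
D  = 3*[1*(-4) - 3*(-2)] - (-2)*[(-2)*(-4) - 3*(-4)] + 2*[(-2)*(-2) - 1*(-4)]
  = 3*(2) - (-2)*(20) + 2*(8) = 62
Dx = 19*[1*(-4) - 3*(-2)] - (-2)*[10*(-4) - 3*(-18)] + 2*[10*(-2) - 1*(-18)]
  = 19*(2) - (-2)*(14) + 2*(-2) = 62
Dy = 3*[10*(-4) - 3*(-18)] - 19*[(-2)*(-4) - 3*(-4)] + 2*[(-2)*(-18) - 10*(-4)]
  = 3*(14) - 19*(20) + 2*(76) = -186
Dz = 3*[1*(-18) - 10*(-2)] - (-2)*[(-2)*(-18) - 10*(-4)] + 19*[(-2)*(-2) - 1*(-4)]
  = 3*(2) - (-2)*(76) + 19*(8) = 310
x = Dx/D = 62/62 = 1, y = Dy/D = -186/62 = -3, z = Dz/D = 310/62 = 5
Check eq1: (3)(1) + (-2)(-3) + (2)(5) = 19 = 19 ✓
Check eq2: (-2)(1) + (1)(-3) + (3)(5) = 10 = 10 ✓
Check eq3: (-4)(1) + (-2)(-3) + (-4)(5) = -18 = -18 ✓

x = 1, y = -3, z = 5


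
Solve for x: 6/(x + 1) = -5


Multiply both sides by (x + 1): 6 = -5(x + 1)
Distribute: 6 = -5x - 5
-5x = 6 + 5 = 11
x = -11/5

x = -11/5


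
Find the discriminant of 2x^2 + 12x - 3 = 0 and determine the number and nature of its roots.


For ax^2 + bx + c = 0, discriminant D = b^2 - 4ac
Here a = 2, b = 12, c = -3
D = (12)^2 - 4(2)(-3) = 144 + 24 = 168

D = 168 > 0 but not a perfect square
The equation has 2 distinct real irrational roots.

Discriminant = 168, 2 distinct real irrational roots


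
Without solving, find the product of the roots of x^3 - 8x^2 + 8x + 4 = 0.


By Vieta's formulas for x^3 + bx^2 + cx + d = 0:
  r1 + r2 + r3 = -b/a = 8
  r1*r2 + r1*r3 + r2*r3 = c/a = 8
  r1*r2*r3 = -d/a = -4


Product = -4


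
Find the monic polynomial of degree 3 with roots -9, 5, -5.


A monic polynomial with roots -9, 5, -5 is:
p(x) = (x + 9)(x - 5)(x + 5)
After multiplying by (x + 9): x + 9
After multiplying by (x - 5): x^2 + 4x - 45
After multiplying by (x + 5): x^3 + 9x^2 - 25x - 225

x^3 + 9x^2 - 25x - 225


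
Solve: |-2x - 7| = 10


An absolute value equation |expr| = 10 gives two cases:
Case 1: -2x - 7 = 10
  -2x = 17, so x = -17/2
Case 2: -2x - 7 = -10
  -2x = -3, so x = 3/2

x = -17/2, x = 3/2


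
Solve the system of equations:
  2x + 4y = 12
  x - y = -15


Using Cramer's rule:
Determinant D = (2)(-1) - (1)(4) = -2 - 4 = -6
Dx = (12)(-1) - (-15)(4) = -12 + 60 = 48
Dy = (2)(-15) - (1)(12) = -30 - 12 = -42
x = Dx/D = 48/-6 = -8
y = Dy/D = -42/-6 = 7

x = -8, y = 7


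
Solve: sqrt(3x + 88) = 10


Square both sides: 3x + 88 = 10^2 = 100
3x = 100 - 88 = 12
x = 4
Check: sqrt(3*4 + 88) = sqrt(100) = 10 ✓

x = 4


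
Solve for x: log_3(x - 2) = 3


Convert to exponential form: x - 2 = 3^3 = 27
x = 27 + 2 = 29
Check: log_3(29 - 2) = log_3(27) = log_3(27) = 3 ✓

x = 29


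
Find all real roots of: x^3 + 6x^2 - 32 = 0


Let p(x) = x^3 + 6x^2 - 32. By the rational root theorem (leading coefficient 1), any rational root is an integer divisor of 32: try ±1, ±2, ... in turn.
Test x = 1: value = -25 ≠ 0.
Test x = -1: value = -27 ≠ 0.
Test x = 2: value = 0 ✓, so (x - 2) is a factor.
Synthetic division by (x - 2): bring down 1; 1(2) + 6 = 8; 8(2) + 0 = 16; 16(2) - 32 = 0 → quotient x^2 + 8x + 16, remainder 0.
Solve the quadratic x^2 + 8x + 16 = 0: discriminant = 8^2 - 4(1)(16) = 64 - 64 = 0.
Discriminant = 0, so a double root: x = -8/2 = -4.

x = -4 (multiplicity 2), x = 2


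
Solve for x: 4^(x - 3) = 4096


Express both sides with the same base.
4096 = 4^6
Since the bases match, equate exponents: x - 3 = 6
So x = 6 - (-3) = 9

x = 9


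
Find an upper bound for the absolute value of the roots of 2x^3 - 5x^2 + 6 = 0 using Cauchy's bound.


Cauchy's bound: all roots r satisfy |r| <= 1 + max(|a_i/a_n|) for i = 0,...,n-1
where a_n is the leading coefficient.

Coefficients: [2, -5, 0, 6]
Leading coefficient a_n = 2
Ratios |a_i/a_n|: 5/2, 0, 3
Maximum ratio: 3
Cauchy's bound: |r| <= 1 + 3 = 4

Upper bound = 4


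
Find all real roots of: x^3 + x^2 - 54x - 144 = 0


Let p(x) = x^3 + x^2 - 54x - 144. By the rational root theorem (leading coefficient 1), any rational root is an integer divisor of 144: try ±1, ±2, ... in turn.
Test x = 1: value = -196 ≠ 0.
Test x = -1: value = -90 ≠ 0.
Test x = 2: value = -240 ≠ 0.
Test x = -2: value = -40 ≠ 0.
Test x = 3: value = -270 ≠ 0.
Test x = -3: value = 0 ✓, so (x + 3) is a factor.
Synthetic division by (x + 3): bring down 1; 1(-3) + 1 = -2; (-2)(-3) - 54 = -48; (-48)(-3) - 144 = 0 → quotient x^2 - 2x - 48, remainder 0.
Solve the quadratic x^2 - 2x - 48 = 0: discriminant = (-2)^2 - 4(1)(-48) = 4 + 192 = 196.
sqrt(196) = 14, so x = (2 ± 14)/2: x = 8 or x = -6.

x = -6, x = -3, x = 8


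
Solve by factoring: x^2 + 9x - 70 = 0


We need two numbers that multiply to -70 and add to 9.
Those numbers are -5 and 14 (since (-5) * 14 = -70 and (-5) + 14 = 9).
So x^2 + 9x - 70 = (x - 5)(x + 14) = 0
Setting each factor to zero: x = 5 or x = -14

x = -14, x = 5


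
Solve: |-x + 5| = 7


An absolute value equation |expr| = 7 gives two cases:
Case 1: -x + 5 = 7
  -x = 2, so x = -2
Case 2: -x + 5 = -7
  -x = -12, so x = 12

x = -2, x = 12


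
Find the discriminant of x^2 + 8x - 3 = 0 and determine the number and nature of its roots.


For ax^2 + bx + c = 0, discriminant D = b^2 - 4ac
Here a = 1, b = 8, c = -3
D = (8)^2 - 4(1)(-3) = 64 + 12 = 76

D = 76 > 0 but not a perfect square
The equation has 2 distinct real irrational roots.

Discriminant = 76, 2 distinct real irrational roots


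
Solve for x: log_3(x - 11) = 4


Convert to exponential form: x - 11 = 3^4 = 81
x = 81 + 11 = 92
Check: log_3(92 - 11) = log_3(81) = log_3(81) = 4 ✓

x = 92


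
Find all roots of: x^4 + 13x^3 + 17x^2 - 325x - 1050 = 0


Let p(x) = x^4 + 13x^3 + 17x^2 - 325x - 1050. By the rational root theorem (leading coefficient 1), any rational root is an integer divisor of 1050: try ±1, ±2, ... in turn.
Test x = 1: value = -1344 ≠ 0.
Test x = -1: value = -720 ≠ 0.
Test x = 2: value = -1512 ≠ 0.
Test x = -2: value = -420 ≠ 0.
Test x = 3: value = -1440 ≠ 0.
Test x = -3: value = -192 ≠ 0.
Test x = 5: value = 0 ✓, so (x - 5) is a factor.
Synthetic division by (x - 5): bring down 1; 1(5) + 13 = 18; 18(5) + 17 = 107; 107(5) - 325 = 210; 210(5) - 1050 = 0 → quotient x^3 + 18x^2 + 107x + 210, remainder 0.
Continue with the quotient x^3 + 18x^2 + 107x + 210 (candidates must divide 210; re-test x = 5 first in case it repeats).
Test x = 5: value = 1320 ≠ 0.
Test x = -5: value = 0 ✓, so (x + 5) is a factor.
Synthetic division by (x + 5): bring down 1; 1(-5) + 18 = 13; 13(-5) + 107 = 42; 42(-5) + 210 = 0 → quotient x^2 + 13x + 42, remainder 0.
Solve the quadratic x^2 + 13x + 42 = 0: discriminant = 13^2 - 4(1)(42) = 169 - 168 = 1.
sqrt(1) = 1, so x = (-13 ± 1)/2: x = -6 or x = -7.
Collecting all roots found:

x = -7, x = -6, x = -5, x = 5


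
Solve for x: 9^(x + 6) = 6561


Express both sides with the same base.
6561 = 9^4
Since the bases match, equate exponents: x + 6 = 4
So x = 4 - (6) = -2

x = -2


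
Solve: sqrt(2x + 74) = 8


Square both sides: 2x + 74 = 8^2 = 64
2x = 64 - 74 = -10
x = -5
Check: sqrt(2*(-5) + 74) = sqrt(64) = 8 ✓

x = -5


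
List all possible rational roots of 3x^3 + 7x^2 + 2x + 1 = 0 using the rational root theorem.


Rational root theorem: possible roots are ±p/q where:
  p divides the constant term (1): p ∈ {1}
  q divides the leading coefficient (3): q ∈ {1, 3}

All possible rational roots: -1, -1/3, 1/3, 1

-1, -1/3, 1/3, 1


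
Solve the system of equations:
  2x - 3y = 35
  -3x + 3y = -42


Using Cramer's rule:
Determinant D = (2)(3) - (-3)(-3) = 6 - 9 = -3
Dx = (35)(3) - (-42)(-3) = 105 - 126 = -21
Dy = (2)(-42) - (-3)(35) = -84 + 105 = 21
x = Dx/D = -21/-3 = 7
y = Dy/D = 21/-3 = -7

x = 7, y = -7


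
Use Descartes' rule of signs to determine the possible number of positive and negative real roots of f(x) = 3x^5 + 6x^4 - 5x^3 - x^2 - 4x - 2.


Descartes' rule of signs:

For positive roots, count sign changes in f(x) = 3x^5 + 6x^4 - 5x^3 - x^2 - 4x - 2:
Signs of coefficients: +, +, -, -, -, -
Number of sign changes: 1
Possible positive real roots: 1

For negative roots, examine f(-x) = -3x^5 + 6x^4 + 5x^3 - x^2 + 4x - 2:
Signs of coefficients: -, +, +, -, +, -
Number of sign changes: 4
Possible negative real roots: 4, 2, 0

Positive roots: 1; Negative roots: 4 or 2 or 0


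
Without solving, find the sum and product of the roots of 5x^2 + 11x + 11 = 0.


By Vieta's formulas for ax^2 + bx + c = 0:
  Sum of roots = -b/a
  Product of roots = c/a

Here a = 5, b = 11, c = 11
Sum = -(11)/5 = -11/5
Product = 11/5 = 11/5

Sum = -11/5, Product = 11/5


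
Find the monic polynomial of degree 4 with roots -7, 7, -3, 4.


A monic polynomial with roots -7, 7, -3, 4 is:
p(x) = (x + 7)(x - 7)(x + 3)(x - 4)
After multiplying by (x + 7): x + 7
After multiplying by (x - 7): x^2 - 49
After multiplying by (x + 3): x^3 + 3x^2 - 49x - 147
After multiplying by (x - 4): x^4 - x^3 - 61x^2 + 49x + 588

x^4 - x^3 - 61x^2 + 49x + 588


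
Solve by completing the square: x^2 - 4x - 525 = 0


Start: x^2 - 4x - 525 = 0
Move constant: x^2 - 4x = 525
Half of -4 is -2, squared is 4
Add 4 to both sides: x^2 - 4x + 4 = 529
(x - 2)^2 = 529
x - 2 = ±23
x = 2 + 23 = 25 or x = 2 - 23 = -21

x = -21, x = 25


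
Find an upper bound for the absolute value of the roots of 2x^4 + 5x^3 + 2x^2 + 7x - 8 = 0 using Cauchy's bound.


Cauchy's bound: all roots r satisfy |r| <= 1 + max(|a_i/a_n|) for i = 0,...,n-1
where a_n is the leading coefficient.

Coefficients: [2, 5, 2, 7, -8]
Leading coefficient a_n = 2
Ratios |a_i/a_n|: 5/2, 1, 7/2, 4
Maximum ratio: 4
Cauchy's bound: |r| <= 1 + 4 = 5

Upper bound = 5


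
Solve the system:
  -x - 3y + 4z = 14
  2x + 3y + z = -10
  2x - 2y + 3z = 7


Using Cramer's rule. Expand each determinant along the first row.
D  = (-1)*[3*3 - 1*(-2)] - (-3)*[2*3 - 1*2] + 4*[2*(-2) - 3*2]
  = (-1)*(11) - (-3)*(4) + 4*(-10) = -39
Dx = 14*[3*3 - 1*(-2)] - (-3)*[(-10)*3 - 1*7] + 4*[(-10)*(-2) - 3*7]
  = 14*(11) - (-3)*(-37) + 4*(-1) = 39
Dy = (-1)*[(-10)*3 - 1*7] - 14*[2*3 - 1*2] + 4*[2*7 - (-10)*2]
  = (-1)*(-37) - 14*(4) + 4*(34) = 117
Dz = (-1)*[3*7 - (-10)*(-2)] - (-3)*[2*7 - (-10)*2] + 14*[2*(-2) - 3*2]
  = (-1)*(1) - (-3)*(34) + 14*(-10) = -39
x = Dx/D = 39/-39 = -1, y = Dy/D = 117/-39 = -3, z = Dz/D = -39/-39 = 1
Check eq1: (-1)(-1) + (-3)(-3) + (4)(1) = 14 = 14 ✓
Check eq2: (2)(-1) + (3)(-3) + (1)(1) = -10 = -10 ✓
Check eq3: (2)(-1) + (-2)(-3) + (3)(1) = 7 = 7 ✓

x = -1, y = -3, z = 1


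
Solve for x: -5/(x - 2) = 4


Multiply both sides by (x - 2): -5 = 4(x - 2)
Distribute: -5 = 4x - 8
4x = -5 + 8 = 3
x = 3/4

x = 3/4


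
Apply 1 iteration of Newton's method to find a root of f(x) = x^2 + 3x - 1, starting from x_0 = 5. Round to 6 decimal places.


Newton's method: x_(n+1) = x_n - f(x_n)/f'(x_n)
f(x) = x^2 + 3x - 1
f'(x) = 2x + 3

Iteration 1:
  f(5.000000) = 39.000000
  f'(5.000000) = 13.000000
  x_1 = 5.000000 - (39.000000)/(13.000000) = 2.000000

x_1 = 2.000000


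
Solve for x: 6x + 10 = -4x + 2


Starting with: 6x + 10 = -4x + 2
Move all x terms to left: (6 + 4)x = 2 - 10
Simplify: 10x = -8
Divide both sides by 10: x = -4/5

x = -4/5


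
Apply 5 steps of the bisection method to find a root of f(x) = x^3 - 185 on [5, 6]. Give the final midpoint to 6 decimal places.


f(x) = x^3 - 185
f(5) = -60 < 0
f(6) = 31 > 0

Step 1: midpoint = (5.000000 + 6.000000)/2 = 5.500000
  f(5.500000) = -18.625000
  f(mid) < 0, so root is in [5.500000, 6.000000]

Step 2: midpoint = (5.500000 + 6.000000)/2 = 5.750000
  f(5.750000) = 5.109375
  f(mid) > 0, so root is in [5.500000, 5.750000]

Step 3: midpoint = (5.500000 + 5.750000)/2 = 5.625000
  f(5.625000) = -7.021484
  f(mid) < 0, so root is in [5.625000, 5.750000]

Step 4: midpoint = (5.625000 + 5.750000)/2 = 5.687500
  f(5.687500) = -1.022705
  f(mid) < 0, so root is in [5.687500, 5.750000]

Step 5: midpoint = (5.687500 + 5.750000)/2 = 5.718750
  f(5.718750) = 2.026581
  f(mid) > 0, so root is in [5.687500, 5.718750]

midpoint = 5.718750


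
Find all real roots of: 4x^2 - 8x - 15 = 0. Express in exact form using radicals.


Using the quadratic formula: x = (-b ± sqrt(b^2 - 4ac)) / (2a)
Here a = 4, b = -8, c = -15
Discriminant = b^2 - 4ac = (-8)^2 - 4(4)(-15) = 64 + 240 = 304
Since discriminant = 304 > 0, there are two real roots.
x = (8 ± 4*sqrt(19)) / 8
Simplifying: x = (2 ± sqrt(19)) / 2
Numerically: x ≈ 3.1794 or x ≈ -1.1794

x = (2 + sqrt(19)) / 2 or x = (2 - sqrt(19)) / 2


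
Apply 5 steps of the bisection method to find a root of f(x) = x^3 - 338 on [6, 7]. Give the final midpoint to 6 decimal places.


f(x) = x^3 - 338
f(6) = -122 < 0
f(7) = 5 > 0

Step 1: midpoint = (6.000000 + 7.000000)/2 = 6.500000
  f(6.500000) = -63.375000
  f(mid) < 0, so root is in [6.500000, 7.000000]

Step 2: midpoint = (6.500000 + 7.000000)/2 = 6.750000
  f(6.750000) = -30.453125
  f(mid) < 0, so root is in [6.750000, 7.000000]

Step 3: midpoint = (6.750000 + 7.000000)/2 = 6.875000
  f(6.875000) = -13.048828
  f(mid) < 0, so root is in [6.875000, 7.000000]

Step 4: midpoint = (6.875000 + 7.000000)/2 = 6.937500
  f(6.937500) = -4.105713
  f(mid) < 0, so root is in [6.937500, 7.000000]

Step 5: midpoint = (6.937500 + 7.000000)/2 = 6.968750
  f(6.968750) = 0.426727
  f(mid) > 0, so root is in [6.937500, 6.968750]

midpoint = 6.968750


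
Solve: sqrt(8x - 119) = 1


Square both sides: 8x - 119 = 1^2 = 1
8x = 1 + 119 = 120
x = 15
Check: sqrt(8*15 - 119) = sqrt(1) = 1 ✓

x = 15


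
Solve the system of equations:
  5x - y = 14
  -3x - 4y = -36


Using Cramer's rule:
Determinant D = (5)(-4) - (-3)(-1) = -20 - 3 = -23
Dx = (14)(-4) - (-36)(-1) = -56 - 36 = -92
Dy = (5)(-36) - (-3)(14) = -180 + 42 = -138
x = Dx/D = -92/-23 = 4
y = Dy/D = -138/-23 = 6

x = 4, y = 6


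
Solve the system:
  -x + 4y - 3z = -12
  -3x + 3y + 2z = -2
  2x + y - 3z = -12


Using Cramer's rule. Expand each determinant along the first row.
D  = (-1)*[3*(-3) - 2*1] - 4*[(-3)*(-3) - 2*2] + (-3)*[(-3)*1 - 3*2]
  = (-1)*(-11) - 4*(5) + (-3)*(-9) = 18
Dx = (-12)*[3*(-3) - 2*1] - 4*[(-2)*(-3) - 2*(-12)] + (-3)*[(-2)*1 - 3*(-12)]
  = (-12)*(-11) - 4*(30) + (-3)*(34) = -90
Dy = (-1)*[(-2)*(-3) - 2*(-12)] - (-12)*[(-3)*(-3) - 2*2] + (-3)*[(-3)*(-12) - (-2)*2]
  = (-1)*(30) - (-12)*(5) + (-3)*(40) = -90
Dz = (-1)*[3*(-12) - (-2)*1] - 4*[(-3)*(-12) - (-2)*2] + (-12)*[(-3)*1 - 3*2]
  = (-1)*(-34) - 4*(40) + (-12)*(-9) = -18
x = Dx/D = -90/18 = -5, y = Dy/D = -90/18 = -5, z = Dz/D = -18/18 = -1
Check eq1: (-1)(-5) + (4)(-5) + (-3)(-1) = -12 = -12 ✓
Check eq2: (-3)(-5) + (3)(-5) + (2)(-1) = -2 = -2 ✓
Check eq3: (2)(-5) + (1)(-5) + (-3)(-1) = -12 = -12 ✓

x = -5, y = -5, z = -1


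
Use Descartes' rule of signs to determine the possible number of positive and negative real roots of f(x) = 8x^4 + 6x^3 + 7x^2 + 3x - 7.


Descartes' rule of signs:

For positive roots, count sign changes in f(x) = 8x^4 + 6x^3 + 7x^2 + 3x - 7:
Signs of coefficients: +, +, +, +, -
Number of sign changes: 1
Possible positive real roots: 1

For negative roots, examine f(-x) = 8x^4 - 6x^3 + 7x^2 - 3x - 7:
Signs of coefficients: +, -, +, -, -
Number of sign changes: 3
Possible negative real roots: 3, 1

Positive roots: 1; Negative roots: 3 or 1


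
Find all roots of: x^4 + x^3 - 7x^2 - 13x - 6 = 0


Let p(x) = x^4 + x^3 - 7x^2 - 13x - 6. By the rational root theorem (leading coefficient 1), any rational root is an integer divisor of 6: try ±1, ±2, ... in turn.
Test x = 1: value = -24 ≠ 0.
Test x = -1: value = 0 ✓, so (x + 1) is a factor.
Synthetic division by (x + 1): bring down 1; 1(-1) + 1 = 0; 0(-1) - 7 = -7; (-7)(-1) - 13 = -6; (-6)(-1) - 6 = 0 → quotient x^3 - 7x - 6, remainder 0.
Continue with the quotient x^3 - 7x - 6 (candidates must divide 6; re-test x = -1 first in case it repeats).
Test x = -1: value = 0 ✓, so (x + 1) is a factor.
Synthetic division by (x + 1): bring down 1; 1(-1) + 0 = -1; (-1)(-1) - 7 = -6; (-6)(-1) - 6 = 0 → quotient x^2 - x - 6, remainder 0.
Solve the quadratic x^2 - x - 6 = 0: discriminant = (-1)^2 - 4(1)(-6) = 1 + 24 = 25.
sqrt(25) = 5, so x = (1 ± 5)/2: x = 3 or x = -2.
Collecting all roots found:

x = -2, x = -1 (multiplicity 2), x = 3


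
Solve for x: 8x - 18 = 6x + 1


Starting with: 8x - 18 = 6x + 1
Move all x terms to left: (8 - 6)x = 1 + 18
Simplify: 2x = 19
Divide both sides by 2: x = 19/2

x = 19/2


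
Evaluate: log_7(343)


We need the exponent such that 7^? = 343
7^3 = 343
Therefore log_7(343) = 3

3


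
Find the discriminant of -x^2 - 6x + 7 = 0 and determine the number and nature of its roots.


For ax^2 + bx + c = 0, discriminant D = b^2 - 4ac
Here a = -1, b = -6, c = 7
D = (-6)^2 - 4(-1)(7) = 36 + 28 = 64

D = 64 > 0 and is a perfect square (sqrt = 8)
The equation has 2 distinct real rational roots.

Discriminant = 64, 2 distinct real rational roots


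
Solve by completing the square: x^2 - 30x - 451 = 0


Start: x^2 - 30x - 451 = 0
Move constant: x^2 - 30x = 451
Half of -30 is -15, squared is 225
Add 225 to both sides: x^2 - 30x + 225 = 676
(x - 15)^2 = 676
x - 15 = ±26
x = 15 + 26 = 41 or x = 15 - 26 = -11

x = -11, x = 41


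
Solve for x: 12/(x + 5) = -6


Multiply both sides by (x + 5): 12 = -6(x + 5)
Distribute: 12 = -6x - 30
-6x = 12 + 30 = 42
x = -7

x = -7


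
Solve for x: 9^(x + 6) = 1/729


Express both sides with the same base.
1/729 = 9^(-3)
Since the bases match, equate exponents: x + 6 = -3
So x = -3 - (6) = -9

x = -9


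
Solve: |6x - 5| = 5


An absolute value equation |expr| = 5 gives two cases:
Case 1: 6x - 5 = 5
  6x = 10, so x = 5/3
Case 2: 6x - 5 = -5
  6x = 0, so x = 0

x = 0, x = 5/3


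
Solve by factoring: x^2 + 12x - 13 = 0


We need two numbers that multiply to -13 and add to 12.
Those numbers are 13 and -1 (since 13 * (-1) = -13 and 13 + (-1) = 12).
So x^2 + 12x - 13 = (x + 13)(x - 1) = 0
Setting each factor to zero: x = -13 or x = 1

x = -13, x = 1


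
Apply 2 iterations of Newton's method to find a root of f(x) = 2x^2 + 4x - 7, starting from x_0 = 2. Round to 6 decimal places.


Newton's method: x_(n+1) = x_n - f(x_n)/f'(x_n)
f(x) = 2x^2 + 4x - 7
f'(x) = 4x + 4

Iteration 1:
  f(2.000000) = 9.000000
  f'(2.000000) = 12.000000
  x_1 = 2.000000 - (9.000000)/(12.000000) = 1.250000

Iteration 2:
  f(1.250000) = 1.125000
  f'(1.250000) = 9.000000
  x_2 = 1.250000 - (1.125000)/(9.000000) = 1.125000

x_2 = 1.125000


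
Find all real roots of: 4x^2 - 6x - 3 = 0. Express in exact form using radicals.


Using the quadratic formula: x = (-b ± sqrt(b^2 - 4ac)) / (2a)
Here a = 4, b = -6, c = -3
Discriminant = b^2 - 4ac = (-6)^2 - 4(4)(-3) = 36 + 48 = 84
Since discriminant = 84 > 0, there are two real roots.
x = (6 ± 2*sqrt(21)) / 8
Simplifying: x = (3 ± sqrt(21)) / 4
Numerically: x ≈ 1.8956 or x ≈ -0.3956

x = (3 + sqrt(21)) / 4 or x = (3 - sqrt(21)) / 4


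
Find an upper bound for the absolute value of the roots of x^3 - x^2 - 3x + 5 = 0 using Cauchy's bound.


Cauchy's bound: all roots r satisfy |r| <= 1 + max(|a_i/a_n|) for i = 0,...,n-1
where a_n is the leading coefficient.

Coefficients: [1, -1, -3, 5]
Leading coefficient a_n = 1
Ratios |a_i/a_n|: 1, 3, 5
Maximum ratio: 5
Cauchy's bound: |r| <= 1 + 5 = 6

Upper bound = 6


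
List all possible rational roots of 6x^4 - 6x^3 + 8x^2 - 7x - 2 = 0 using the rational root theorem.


Rational root theorem: possible roots are ±p/q where:
  p divides the constant term (-2): p ∈ {1, 2}
  q divides the leading coefficient (6): q ∈ {1, 2, 3, 6}

All possible rational roots: -2, -1, -2/3, -1/2, -1/3, -1/6, 1/6, 1/3, 1/2, 2/3, 1, 2

-2, -1, -2/3, -1/2, -1/3, -1/6, 1/6, 1/3, 1/2, 2/3, 1, 2


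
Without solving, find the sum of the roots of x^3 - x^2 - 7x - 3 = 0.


By Vieta's formulas for x^3 + bx^2 + cx + d = 0:
  r1 + r2 + r3 = -b/a = 1
  r1*r2 + r1*r3 + r2*r3 = c/a = -7
  r1*r2*r3 = -d/a = 3


Sum = 1


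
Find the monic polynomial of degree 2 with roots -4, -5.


A monic polynomial with roots -4, -5 is:
p(x) = (x + 4)(x + 5)
After multiplying by (x + 4): x + 4
After multiplying by (x + 5): x^2 + 9x + 20

x^2 + 9x + 20


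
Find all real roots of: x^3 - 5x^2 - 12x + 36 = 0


Let p(x) = x^3 - 5x^2 - 12x + 36. By the rational root theorem (leading coefficient 1), any rational root is an integer divisor of 36: try ±1, ±2, ... in turn.
Test x = 1: value = 20 ≠ 0.
Test x = -1: value = 42 ≠ 0.
Test x = 2: value = 0 ✓, so (x - 2) is a factor.
Synthetic division by (x - 2): bring down 1; 1(2) - 5 = -3; (-3)(2) - 12 = -18; (-18)(2) + 36 = 0 → quotient x^2 - 3x - 18, remainder 0.
Solve the quadratic x^2 - 3x - 18 = 0: discriminant = (-3)^2 - 4(1)(-18) = 9 + 72 = 81.
sqrt(81) = 9, so x = (3 ± 9)/2: x = 6 or x = -3.

x = -3, x = 2, x = 6


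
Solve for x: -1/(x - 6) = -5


Multiply both sides by (x - 6): -1 = -5(x - 6)
Distribute: -1 = -5x + 30
-5x = -1 - 30 = -31
x = 31/5

x = 31/5


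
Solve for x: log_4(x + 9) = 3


Convert to exponential form: x + 9 = 4^3 = 64
x = 64 - 9 = 55
Check: log_4(55 + 9) = log_4(64) = log_4(64) = 3 ✓

x = 55


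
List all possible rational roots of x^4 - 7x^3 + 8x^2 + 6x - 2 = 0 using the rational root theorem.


Rational root theorem: possible roots are ±p/q where:
  p divides the constant term (-2): p ∈ {1, 2}
  q divides the leading coefficient (1): q ∈ {1}

All possible rational roots: -2, -1, 1, 2

-2, -1, 1, 2


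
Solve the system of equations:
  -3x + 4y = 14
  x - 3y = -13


Using Cramer's rule:
Determinant D = (-3)(-3) - (1)(4) = 9 - 4 = 5
Dx = (14)(-3) - (-13)(4) = -42 + 52 = 10
Dy = (-3)(-13) - (1)(14) = 39 - 14 = 25
x = Dx/D = 10/5 = 2
y = Dy/D = 25/5 = 5

x = 2, y = 5


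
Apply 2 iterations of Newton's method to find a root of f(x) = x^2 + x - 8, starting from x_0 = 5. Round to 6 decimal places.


Newton's method: x_(n+1) = x_n - f(x_n)/f'(x_n)
f(x) = x^2 + x - 8
f'(x) = 2x + 1

Iteration 1:
  f(5.000000) = 22.000000
  f'(5.000000) = 11.000000
  x_1 = 5.000000 - (22.000000)/(11.000000) = 3.000000

Iteration 2:
  f(3.000000) = 4.000000
  f'(3.000000) = 7.000000
  x_2 = 3.000000 - (4.000000)/(7.000000) = 2.428571

x_2 = 2.428571


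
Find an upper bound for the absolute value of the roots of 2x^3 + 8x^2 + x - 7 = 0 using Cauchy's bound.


Cauchy's bound: all roots r satisfy |r| <= 1 + max(|a_i/a_n|) for i = 0,...,n-1
where a_n is the leading coefficient.

Coefficients: [2, 8, 1, -7]
Leading coefficient a_n = 2
Ratios |a_i/a_n|: 4, 1/2, 7/2
Maximum ratio: 4
Cauchy's bound: |r| <= 1 + 4 = 5

Upper bound = 5


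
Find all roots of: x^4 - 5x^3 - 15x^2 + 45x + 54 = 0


Let p(x) = x^4 - 5x^3 - 15x^2 + 45x + 54. By the rational root theorem (leading coefficient 1), any rational root is an integer divisor of 54: try ±1, ±2, ... in turn.
Test x = 1: value = 80 ≠ 0.
Test x = -1: value = 0 ✓, so (x + 1) is a factor.
Synthetic division by (x + 1): bring down 1; 1(-1) - 5 = -6; (-6)(-1) - 15 = -9; (-9)(-1) + 45 = 54; 54(-1) + 54 = 0 → quotient x^3 - 6x^2 - 9x + 54, remainder 0.
Continue with the quotient x^3 - 6x^2 - 9x + 54 (candidates must divide 54; re-test x = -1 first in case it repeats).
Test x = -1: value = 56 ≠ 0.
Test x = 2: value = 20 ≠ 0.
Test x = -2: value = 40 ≠ 0.
Test x = 3: value = 0 ✓, so (x - 3) is a factor.
Synthetic division by (x - 3): bring down 1; 1(3) - 6 = -3; (-3)(3) - 9 = -18; (-18)(3) + 54 = 0 → quotient x^2 - 3x - 18, remainder 0.
Solve the quadratic x^2 - 3x - 18 = 0: discriminant = (-3)^2 - 4(1)(-18) = 9 + 72 = 81.
sqrt(81) = 9, so x = (3 ± 9)/2: x = 6 or x = -3.
Collecting all roots found:

x = -3, x = -1, x = 3, x = 6


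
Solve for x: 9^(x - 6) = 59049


Express both sides with the same base.
59049 = 9^5
Since the bases match, equate exponents: x - 6 = 5
So x = 5 - (-6) = 11

x = 11


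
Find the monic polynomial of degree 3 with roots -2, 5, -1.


A monic polynomial with roots -2, 5, -1 is:
p(x) = (x + 2)(x - 5)(x + 1)
After multiplying by (x + 2): x + 2
After multiplying by (x - 5): x^2 - 3x - 10
After multiplying by (x + 1): x^3 - 2x^2 - 13x - 10

x^3 - 2x^2 - 13x - 10


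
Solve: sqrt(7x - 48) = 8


Square both sides: 7x - 48 = 8^2 = 64
7x = 64 + 48 = 112
x = 16
Check: sqrt(7*16 - 48) = sqrt(64) = 8 ✓

x = 16


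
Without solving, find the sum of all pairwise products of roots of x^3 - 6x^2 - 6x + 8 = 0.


By Vieta's formulas for x^3 + bx^2 + cx + d = 0:
  r1 + r2 + r3 = -b/a = 6
  r1*r2 + r1*r3 + r2*r3 = c/a = -6
  r1*r2*r3 = -d/a = -8


Sum of pairwise products = -6


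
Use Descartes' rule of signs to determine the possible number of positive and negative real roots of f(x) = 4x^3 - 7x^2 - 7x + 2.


Descartes' rule of signs:

For positive roots, count sign changes in f(x) = 4x^3 - 7x^2 - 7x + 2:
Signs of coefficients: +, -, -, +
Number of sign changes: 2
Possible positive real roots: 2, 0

For negative roots, examine f(-x) = -4x^3 - 7x^2 + 7x + 2:
Signs of coefficients: -, -, +, +
Number of sign changes: 1
Possible negative real roots: 1

Positive roots: 2 or 0; Negative roots: 1


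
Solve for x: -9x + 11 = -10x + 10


Starting with: -9x + 11 = -10x + 10
Move all x terms to left: (-9 + 10)x = 10 - 11
Simplify: x = -1
Divide both sides by 1: x = -1

x = -1


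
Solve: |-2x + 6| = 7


An absolute value equation |expr| = 7 gives two cases:
Case 1: -2x + 6 = 7
  -2x = 1, so x = -1/2
Case 2: -2x + 6 = -7
  -2x = -13, so x = 13/2

x = -1/2, x = 13/2


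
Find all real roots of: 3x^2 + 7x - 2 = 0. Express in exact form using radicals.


Using the quadratic formula: x = (-b ± sqrt(b^2 - 4ac)) / (2a)
Here a = 3, b = 7, c = -2
Discriminant = b^2 - 4ac = 7^2 - 4(3)(-2) = 49 + 24 = 73
Since discriminant = 73 > 0, there are two real roots.
x = (-7 ± sqrt(73)) / 6
Numerically: x ≈ 0.2573 or x ≈ -2.5907

x = (-7 + sqrt(73)) / 6 or x = (-7 - sqrt(73)) / 6


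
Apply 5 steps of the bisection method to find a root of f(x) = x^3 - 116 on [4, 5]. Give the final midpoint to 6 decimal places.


f(x) = x^3 - 116
f(4) = -52 < 0
f(5) = 9 > 0

Step 1: midpoint = (4.000000 + 5.000000)/2 = 4.500000
  f(4.500000) = -24.875000
  f(mid) < 0, so root is in [4.500000, 5.000000]

Step 2: midpoint = (4.500000 + 5.000000)/2 = 4.750000
  f(4.750000) = -8.828125
  f(mid) < 0, so root is in [4.750000, 5.000000]

Step 3: midpoint = (4.750000 + 5.000000)/2 = 4.875000
  f(4.875000) = -0.142578
  f(mid) < 0, so root is in [4.875000, 5.000000]

Step 4: midpoint = (4.875000 + 5.000000)/2 = 4.937500
  f(4.937500) = 4.370850
  f(mid) > 0, so root is in [4.875000, 4.937500]

Step 5: midpoint = (4.875000 + 4.937500)/2 = 4.906250
  f(4.906250) = 2.099762
  f(mid) > 0, so root is in [4.875000, 4.906250]

midpoint = 4.906250


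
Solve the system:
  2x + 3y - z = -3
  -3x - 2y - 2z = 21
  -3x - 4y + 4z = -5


Using Cramer's rule. Expand each determinant along the first row.
D  = 2*[(-2)*4 - (-2)*(-4)] - 3*[(-3)*4 - (-2)*(-3)] + (-1)*[(-3)*(-4) - (-2)*(-3)]
  = 2*(-16) - 3*(-18) + (-1)*(6) = 16
Dx = (-3)*[(-2)*4 - (-2)*(-4)] - 3*[21*4 - (-2)*(-5)] + (-1)*[21*(-4) - (-2)*(-5)]
  = (-3)*(-16) - 3*(74) + (-1)*(-94) = -80
Dy = 2*[21*4 - (-2)*(-5)] - (-3)*[(-3)*4 - (-2)*(-3)] + (-1)*[(-3)*(-5) - 21*(-3)]
  = 2*(74) - (-3)*(-18) + (-1)*(78) = 16
Dz = 2*[(-2)*(-5) - 21*(-4)] - 3*[(-3)*(-5) - 21*(-3)] + (-3)*[(-3)*(-4) - (-2)*(-3)]
  = 2*(94) - 3*(78) + (-3)*(6) = -64
x = Dx/D = -80/16 = -5, y = Dy/D = 16/16 = 1, z = Dz/D = -64/16 = -4
Check eq1: (2)(-5) + (3)(1) + (-1)(-4) = -3 = -3 ✓
Check eq2: (-3)(-5) + (-2)(1) + (-2)(-4) = 21 = 21 ✓
Check eq3: (-3)(-5) + (-4)(1) + (4)(-4) = -5 = -5 ✓

x = -5, y = 1, z = -4


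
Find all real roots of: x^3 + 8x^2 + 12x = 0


The constant term is 0, so x = 0 is a root. Factor out x:
  x(x^2 + 8x + 12) = 0
Solve the quadratic x^2 + 8x + 12 = 0: discriminant = 8^2 - 4(1)(12) = 64 - 48 = 16.
sqrt(16) = 4, so x = (-8 ± 4)/2: x = -2 or x = -6.

x = -6, x = -2, x = 0


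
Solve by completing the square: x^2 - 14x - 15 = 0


Start: x^2 - 14x - 15 = 0
Move constant: x^2 - 14x = 15
Half of -14 is -7, squared is 49
Add 49 to both sides: x^2 - 14x + 49 = 64
(x - 7)^2 = 64
x - 7 = ±8
x = 7 + 8 = 15 or x = 7 - 8 = -1

x = -1, x = 15


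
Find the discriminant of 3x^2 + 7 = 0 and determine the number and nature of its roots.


For ax^2 + bx + c = 0, discriminant D = b^2 - 4ac
Here a = 3, b = 0, c = 7
D = (0)^2 - 4(3)(7) = 0 - 84 = -84

D = -84 < 0
The equation has no real roots (2 complex conjugate roots).

Discriminant = -84, no real roots (2 complex conjugate roots)


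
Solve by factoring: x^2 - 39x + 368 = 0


We need two numbers that multiply to 368 and add to -39.
Those numbers are -16 and -23 (since (-16) * (-23) = 368 and (-16) + (-23) = -39).
So x^2 - 39x + 368 = (x - 16)(x - 23) = 0
Setting each factor to zero: x = 16 or x = 23

x = 16, x = 23


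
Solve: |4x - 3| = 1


An absolute value equation |expr| = 1 gives two cases:
Case 1: 4x - 3 = 1
  4x = 4, so x = 1
Case 2: 4x - 3 = -1
  4x = 2, so x = 1/2

x = 1/2, x = 1


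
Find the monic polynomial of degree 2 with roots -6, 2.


A monic polynomial with roots -6, 2 is:
p(x) = (x + 6)(x - 2)
After multiplying by (x + 6): x + 6
After multiplying by (x - 2): x^2 + 4x - 12

x^2 + 4x - 12


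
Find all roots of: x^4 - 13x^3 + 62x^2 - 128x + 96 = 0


Let p(x) = x^4 - 13x^3 + 62x^2 - 128x + 96. By the rational root theorem (leading coefficient 1), any rational root is an integer divisor of 96: try ±1, ±2, ... in turn.
Test x = 1: value = 18 ≠ 0.
Test x = -1: value = 300 ≠ 0.
Test x = 2: value = 0 ✓, so (x - 2) is a factor.
Synthetic division by (x - 2): bring down 1; 1(2) - 13 = -11; (-11)(2) + 62 = 40; 40(2) - 128 = -48; (-48)(2) + 96 = 0 → quotient x^3 - 11x^2 + 40x - 48, remainder 0.
Continue with the quotient x^3 - 11x^2 + 40x - 48 (candidates must divide 48; re-test x = 2 first in case it repeats).
Test x = 2: value = -4 ≠ 0.
Test x = -2: value = -180 ≠ 0.
Test x = 3: value = 0 ✓, so (x - 3) is a factor.
Synthetic division by (x - 3): bring down 1; 1(3) - 11 = -8; (-8)(3) + 40 = 16; 16(3) - 48 = 0 → quotient x^2 - 8x + 16, remainder 0.
Solve the quadratic x^2 - 8x + 16 = 0: discriminant = (-8)^2 - 4(1)(16) = 64 - 64 = 0.
Discriminant = 0, so a double root: x = 8/2 = 4.
Collecting all roots found:

x = 2, x = 3, x = 4 (multiplicity 2)


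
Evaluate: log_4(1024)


We need the exponent such that 4^? = 1024
4^5 = 1024
Therefore log_4(1024) = 5

5
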